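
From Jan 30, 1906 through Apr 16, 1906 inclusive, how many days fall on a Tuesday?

Jan 30, 1906 is a Tuesday.
From Jan 30, 1906 to Apr 16, 1906 is 77 days inclusive.
77 = 7 × 11, so the span is exactly 11 full weeks.
Each full week contributes one Tuesday: 11 so far.

11 Tuesdays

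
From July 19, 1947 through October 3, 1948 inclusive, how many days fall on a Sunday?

July 19, 1947 is a Saturday.
The range spans 443 days (inclusive of both endpoints).
443 = 7 × 63 + 2, so there are 63 full weeks plus 2 extra days.
Each full week contributes one Sunday: 63 so far.
The 2 extra days are Saturday, Sunday — 1 of them qualifies.
Total: 63 + 1 = 64.

64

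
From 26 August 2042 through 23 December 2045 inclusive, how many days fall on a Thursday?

174 Thursdays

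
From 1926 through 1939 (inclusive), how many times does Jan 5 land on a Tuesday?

Day of week of January 5 in each year:
1926: Tue ✓, 1927: Wed, 1928: Thu, 1929: Sat, 1930: Sun, 1931: Mon, 1932: Tue ✓, 1933: Thu, 1934: Fri, 1935: Sat, 1936: Sun, 1937: Tue ✓, 1938: Wed, 1939: Thu
Tuesdays: 1926, 1932, 1937.

3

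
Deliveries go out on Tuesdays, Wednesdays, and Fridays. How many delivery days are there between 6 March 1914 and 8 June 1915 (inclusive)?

197

6 March 1914 is a Friday.
The range spans 460 days (inclusive of both endpoints).
460 = 7 × 65 + 5, so there are 65 full weeks plus 5 extra days.
Each full week contributes 3 days from the set (Tue, Wed, Fri): 65 × 3 = 195.
The 5 extra days are Friday, Saturday, Sunday, Monday, Tuesday — 2 of them qualify.
Total: 195 + 2 = 197.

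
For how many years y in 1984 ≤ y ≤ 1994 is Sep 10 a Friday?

Day of week of September 10 in each year:
1984: Mon, 1985: Tue, 1986: Wed, 1987: Thu, 1988: Sat, 1989: Sun, 1990: Mon, 1991: Tue, 1992: Thu, 1993: Fri ✓, 1994: Sat
Fridays: 1993.

1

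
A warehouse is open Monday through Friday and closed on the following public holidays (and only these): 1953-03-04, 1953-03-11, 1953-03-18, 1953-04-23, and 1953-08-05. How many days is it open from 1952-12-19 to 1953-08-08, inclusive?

161

1952-12-19 is a Friday.
The range spans 233 days (inclusive of both endpoints).
233 = 7 × 33 + 2, so there are 33 full weeks plus 2 extra days.
Each full week contributes 5 weekdays (Mon–Fri): 33 × 5 = 165.
The 2 extra days are Friday, Saturday — 1 of them qualifies.
Total: 165 + 1 = 166.
Holidays: 1953-03-04 (Wed); 1953-03-11 (Wed); 1953-03-18 (Wed); 1953-04-23 (Thu); 1953-08-05 (Wed).
All 5 holidays fall on weekdays, so subtract 5.
Business days: 166 − 5 = 161.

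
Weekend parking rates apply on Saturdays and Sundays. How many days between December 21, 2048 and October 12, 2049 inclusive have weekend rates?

84

December 21, 2048 is a Monday.
That's 296 days from start to end, counting both.
296 = 7 × 42 + 2, so there are 42 full weeks plus 2 extra days.
Each full week contributes 2 weekend days (Sat, Sun): 42 × 2 = 84.
The 2 extra days are Mon, Tue — none qualify.
Total: 84 + 0 = 84.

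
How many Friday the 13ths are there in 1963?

2

The 13th falls on a Friday when the month's 13th has weekday Fri.
Jan 13 is Sun; Feb 13 is Wed; Mar 13 is Wed; Apr 13 is Sat; May 13 is Mon; Jun 13 is Thu; Jul 13 is Sat; Aug 13 is Tue; Sep 13 is Fri ✓; Oct 13 is Sun; Nov 13 is Wed; Dec 13 is Fri ✓.
Friday the 13ths: Sep, Dec.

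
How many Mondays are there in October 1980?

1980-10-01 is a Wednesday.
The range spans 31 days (inclusive of both endpoints).
31 = 7 × 4 + 3, so there are 4 full weeks plus 3 extra days.
Each full week contributes one Monday: 4 so far.
The 3 extra days are Wed, Thu, Fri — none qualify.
Total: 4 + 0 = 4.

4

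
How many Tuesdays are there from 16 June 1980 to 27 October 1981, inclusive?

72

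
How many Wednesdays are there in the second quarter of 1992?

13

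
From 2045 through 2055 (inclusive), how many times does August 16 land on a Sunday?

2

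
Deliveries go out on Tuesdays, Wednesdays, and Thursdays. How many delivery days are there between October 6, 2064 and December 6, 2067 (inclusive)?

496

October 6, 2064 is a Monday.
From October 6, 2064 to December 6, 2067 is 1157 days inclusive.
1157 = 7 × 165 + 2, so there are 165 full weeks plus 2 extra days.
Each full week contributes 3 days from the set (Tue, Wed, Thu): 165 × 3 = 495.
The 2 extra days are Mon, Tue — 1 of them qualifies.
Total: 495 + 1 = 496.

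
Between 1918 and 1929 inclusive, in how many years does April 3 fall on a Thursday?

Day of week of April 3 in each year:
1918: Wed, 1919: Thu ✓, 1920: Sat, 1921: Sun, 1922: Mon, 1923: Tue, 1924: Thu ✓, 1925: Fri, 1926: Sat, 1927: Sun, 1928: Tue, 1929: Wed
Thursdays: 1919, 1924.

2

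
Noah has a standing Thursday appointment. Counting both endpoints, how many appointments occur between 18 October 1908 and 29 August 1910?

18 October 1908 is a Sunday.
From 18 October 1908 to 29 August 1910 is 681 days inclusive.
681 = 7 × 97 + 2, so there are 97 full weeks plus 2 extra days.
Each full week contributes one Thursday: 97 so far.
The 2 extra days are Sun, Mon — none qualify.
Total: 97 + 0 = 97.

97 Thursdays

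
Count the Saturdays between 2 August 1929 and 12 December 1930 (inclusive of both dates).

2 August 1929 is a Friday.
The range spans 498 days (inclusive of both endpoints).
498 = 7 × 71 + 1, so there are 71 full weeks plus 1 extra day.
Each full week contributes one Saturday: 71 so far.
The 1 extra day is Friday — none qualify.
Total: 71 + 0 = 71.

71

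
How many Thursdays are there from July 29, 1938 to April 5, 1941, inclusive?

July 29, 1938 is a Friday.
The range spans 982 days (inclusive of both endpoints).
982 = 7 × 140 + 2, so there are 140 full weeks plus 2 extra days.
Each full week contributes one Thursday: 140 so far.
The 2 extra days are Fri, Sat — none qualify.
Total: 140 + 0 = 140.

140 Thursdays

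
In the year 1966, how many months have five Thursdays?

4

A month has five Thursdays exactly when Thursday falls within its first (length − 28) days.
Jan: 31 days, starts Sat → 5 of Sat, Sun, Mon
Feb: 28 days, starts Tue → 5 of (none)
Mar: 31 days, starts Tue → 5 of Tue, Wed, Thu ✓
Apr: 30 days, starts Fri → 5 of Fri, Sat
May: 31 days, starts Sun → 5 of Sun, Mon, Tue
Jun: 30 days, starts Wed → 5 of Wed, Thu ✓
Jul: 31 days, starts Fri → 5 of Fri, Sat, Sun
Aug: 31 days, starts Mon → 5 of Mon, Tue, Wed
Sep: 30 days, starts Thu → 5 of Thu, Fri ✓
Oct: 31 days, starts Sat → 5 of Sat, Sun, Mon
Nov: 30 days, starts Tue → 5 of Tue, Wed
Dec: 31 days, starts Thu → 5 of Thu, Fri, Sat ✓
Months with five Thursdays: Mar, Jun, Sep, Dec.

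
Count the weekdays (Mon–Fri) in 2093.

261

January 1, 2093 is a Thursday.
That's 365 days from start to end, counting both.
365 = 7 × 52 + 1, so there are 52 full weeks plus 1 extra day.
Each full week contributes 5 weekdays (Mon–Fri): 52 × 5 = 260.
The 1 extra day is Thu — 1 of them qualifies.
Total: 260 + 1 = 261.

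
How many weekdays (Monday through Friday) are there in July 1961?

Jul 1, 1961 is a Saturday.
That's 31 days from start to end, counting both.
31 = 7 × 4 + 3, so there are 4 full weeks plus 3 extra days.
Each full week contributes 5 weekdays (Mon–Fri): 4 × 5 = 20.
The 3 extra days are Saturday, Sunday, Monday — 1 of them qualifies.
Total: 20 + 1 = 21.

21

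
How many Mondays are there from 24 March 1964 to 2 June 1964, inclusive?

10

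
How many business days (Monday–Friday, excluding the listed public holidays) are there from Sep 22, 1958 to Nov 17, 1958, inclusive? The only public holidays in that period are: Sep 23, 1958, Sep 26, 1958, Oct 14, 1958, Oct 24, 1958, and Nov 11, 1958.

Sep 22, 1958 is a Monday.
That's 57 days from start to end, counting both.
57 = 7 × 8 + 1, so there are 8 full weeks plus 1 extra day.
Each full week contributes 5 weekdays (Mon–Fri): 8 × 5 = 40.
The 1 extra day is Mon — 1 of them qualifies.
Total: 40 + 1 = 41.
Holidays: Sep 23, 1958 (Tue); Sep 26, 1958 (Fri); Oct 14, 1958 (Tue); Oct 24, 1958 (Fri); Nov 11, 1958 (Tue).
All 5 holidays fall on weekdays, so subtract 5.
Business days: 41 − 5 = 36.

36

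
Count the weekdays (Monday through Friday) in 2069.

261

Jan 1, 2069 is a Tuesday.
From Jan 1, 2069 to Dec 31, 2069 is 365 days inclusive.
365 = 7 × 52 + 1, so there are 52 full weeks plus 1 extra day.
Each full week contributes 5 weekdays (Mon–Fri): 52 × 5 = 260.
The 1 extra day is Tue — 1 of them qualifies.
Total: 260 + 1 = 261.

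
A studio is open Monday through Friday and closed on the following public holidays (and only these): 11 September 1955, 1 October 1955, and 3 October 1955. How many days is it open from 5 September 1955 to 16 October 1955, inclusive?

5 September 1955 is a Monday.
The range spans 42 days (inclusive of both endpoints).
42 = 7 × 6, so the span is exactly 6 full weeks.
Each full week contributes 5 weekdays (Mon–Fri): 6 × 5 = 30.
Total: 30.
Holidays: 11 September 1955 (Sun); 1 October 1955 (Sat); 3 October 1955 (Mon).
1 of the 3 holidays fall on weekdays; the rest are weekends and were already excluded.
Business days: 30 − 1 = 29.

29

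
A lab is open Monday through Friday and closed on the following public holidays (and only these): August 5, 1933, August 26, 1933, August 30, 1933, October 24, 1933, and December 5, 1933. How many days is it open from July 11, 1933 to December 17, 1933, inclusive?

July 11, 1933 is a Tuesday.
That's 160 days from start to end, counting both.
160 = 7 × 22 + 6, so there are 22 full weeks plus 6 extra days.
Each full week contributes 5 weekdays (Mon–Fri): 22 × 5 = 110.
The 6 extra days are Tue, Wed, Thu, Fri, Sat, Sun — 4 of them qualify.
Total: 110 + 4 = 114.
Holidays: August 5, 1933 (Sat); August 26, 1933 (Sat); August 30, 1933 (Wed); October 24, 1933 (Tue); December 5, 1933 (Tue).
3 of the 5 holidays fall on weekdays; the rest are weekends and were already excluded.
Business days: 114 − 3 = 111.

111 business days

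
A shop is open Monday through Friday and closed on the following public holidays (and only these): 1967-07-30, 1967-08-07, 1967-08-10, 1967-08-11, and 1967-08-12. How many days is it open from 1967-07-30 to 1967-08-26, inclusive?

17 business days

1967-07-30 is a Sunday.
The range spans 28 days (inclusive of both endpoints).
28 = 7 × 4, so the span is exactly 4 full weeks.
Each full week contributes 5 weekdays (Mon–Fri): 4 × 5 = 20.
Total: 20.
Holidays: 1967-07-30 (Sun); 1967-08-07 (Mon); 1967-08-10 (Thu); 1967-08-11 (Fri); 1967-08-12 (Sat).
3 of the 5 holidays fall on weekdays; the rest are weekends and were already excluded.
Business days: 20 − 3 = 17.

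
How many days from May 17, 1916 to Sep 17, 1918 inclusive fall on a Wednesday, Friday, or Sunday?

366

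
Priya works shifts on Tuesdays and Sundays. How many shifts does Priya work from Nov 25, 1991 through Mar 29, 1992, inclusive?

Nov 25, 1991 is a Monday.
That's 126 days from start to end, counting both.
126 = 7 × 18, so the span is exactly 18 full weeks.
Each full week contributes 2 days from the set (Tue, Sun): 18 × 2 = 36.

36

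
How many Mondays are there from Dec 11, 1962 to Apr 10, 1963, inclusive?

17

Dec 11, 1962 is a Tuesday.
The range spans 121 days (inclusive of both endpoints).
121 = 7 × 17 + 2, so there are 17 full weeks plus 2 extra days.
Each full week contributes one Monday: 17 so far.
The 2 extra days are Tuesday, Wednesday — none qualify.
Total: 17 + 0 = 17.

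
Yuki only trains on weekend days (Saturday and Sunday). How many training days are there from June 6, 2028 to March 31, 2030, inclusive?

June 6, 2028 is a Tuesday.
That's 664 days from start to end, counting both.
664 = 7 × 94 + 6, so there are 94 full weeks plus 6 extra days.
Each full week contributes 2 weekend days (Sat, Sun): 94 × 2 = 188.
The 6 extra days are Tuesday, Wednesday, Thursday, Friday, Saturday, Sunday — 2 of them qualify.
Total: 188 + 2 = 190.

190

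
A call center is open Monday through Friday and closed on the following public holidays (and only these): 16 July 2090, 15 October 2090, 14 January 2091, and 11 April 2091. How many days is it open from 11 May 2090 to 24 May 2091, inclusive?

11 May 2090 is a Thursday.
From 11 May 2090 to 24 May 2091 is 379 days inclusive.
379 = 7 × 54 + 1, so there are 54 full weeks plus 1 extra day.
Each full week contributes 5 weekdays (Mon–Fri): 54 × 5 = 270.
The 1 extra day is Thursday — 1 of them qualifies.
Total: 270 + 1 = 271.
Holidays: 16 July 2090 (Sun); 15 October 2090 (Sun); 14 January 2091 (Sun); 11 April 2091 (Wed).
1 of the 4 holidays fall on weekdays; the rest are weekends and were already excluded.
Business days: 271 − 1 = 270.

270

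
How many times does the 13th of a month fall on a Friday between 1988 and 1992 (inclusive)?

Friday-the-13ths by year:
1988: May
1989: Jan, Oct
1990: Apr, Jul
1991: Sep, Dec
1992: Mar, Nov

9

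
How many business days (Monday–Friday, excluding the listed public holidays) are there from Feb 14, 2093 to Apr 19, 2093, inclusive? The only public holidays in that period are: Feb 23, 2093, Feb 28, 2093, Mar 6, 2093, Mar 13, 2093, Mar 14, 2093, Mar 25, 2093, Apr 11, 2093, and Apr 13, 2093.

Feb 14, 2093 is a Saturday.
From Feb 14, 2093 to Apr 19, 2093 is 65 days inclusive.
65 = 7 × 9 + 2, so there are 9 full weeks plus 2 extra days.
Each full week contributes 5 weekdays (Mon–Fri): 9 × 5 = 45.
The 2 extra days are Sat, Sun — none qualify.
Total: 45 + 0 = 45.
Holidays: Feb 23, 2093 (Mon); Feb 28, 2093 (Sat); Mar 6, 2093 (Fri); Mar 13, 2093 (Fri); Mar 14, 2093 (Sat); Mar 25, 2093 (Wed); Apr 11, 2093 (Sat); Apr 13, 2093 (Mon).
5 of the 8 holidays fall on weekdays; the rest are weekends and were already excluded.
Business days: 45 − 5 = 40.

40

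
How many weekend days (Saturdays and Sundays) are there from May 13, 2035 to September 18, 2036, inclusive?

141

May 13, 2035 is a Sunday.
That's 495 days from start to end, counting both.
495 = 7 × 70 + 5, so there are 70 full weeks plus 5 extra days.
Each full week contributes 2 weekend days (Sat, Sun): 70 × 2 = 140.
The 5 extra days are Sun, Mon, Tue, Wed, Thu — 1 of them qualifies.
Total: 140 + 1 = 141.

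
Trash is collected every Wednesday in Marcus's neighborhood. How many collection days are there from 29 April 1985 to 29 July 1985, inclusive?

13 Wednesdays

29 April 1985 is a Monday.
From 29 April 1985 to 29 July 1985 is 92 days inclusive.
92 = 7 × 13 + 1, so there are 13 full weeks plus 1 extra day.
Each full week contributes one Wednesday: 13 so far.
The 1 extra day is Mon — none qualify.
Total: 13 + 0 = 13.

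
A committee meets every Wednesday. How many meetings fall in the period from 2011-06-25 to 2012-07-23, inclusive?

56 Wednesdays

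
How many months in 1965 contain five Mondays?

A month has five Mondays exactly when Monday falls within its first (length − 28) days.
Jan: 31 days, starts Fri → 5 of Fri, Sat, Sun
Feb: 28 days, starts Mon → 5 of (none)
Mar: 31 days, starts Mon → 5 of Mon, Tue, Wed ✓
Apr: 30 days, starts Thu → 5 of Thu, Fri
May: 31 days, starts Sat → 5 of Sat, Sun, Mon ✓
Jun: 30 days, starts Tue → 5 of Tue, Wed
Jul: 31 days, starts Thu → 5 of Thu, Fri, Sat
Aug: 31 days, starts Sun → 5 of Sun, Mon, Tue ✓
Sep: 30 days, starts Wed → 5 of Wed, Thu
Oct: 31 days, starts Fri → 5 of Fri, Sat, Sun
Nov: 30 days, starts Mon → 5 of Mon, Tue ✓
Dec: 31 days, starts Wed → 5 of Wed, Thu, Fri
Months with five Mondays: Mar, May, Aug, Nov.

4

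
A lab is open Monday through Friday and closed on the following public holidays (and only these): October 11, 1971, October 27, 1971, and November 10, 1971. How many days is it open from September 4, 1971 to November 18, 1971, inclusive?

September 4, 1971 is a Saturday.
The range spans 76 days (inclusive of both endpoints).
76 = 7 × 10 + 6, so there are 10 full weeks plus 6 extra days.
Each full week contributes 5 weekdays (Mon–Fri): 10 × 5 = 50.
The 6 extra days are Saturday, Sunday, Monday, Tuesday, Wednesday, Thursday — 4 of them qualify.
Total: 50 + 4 = 54.
Holidays: October 11, 1971 (Mon); October 27, 1971 (Wed); November 10, 1971 (Wed).
All 3 holidays fall on weekdays, so subtract 3.
Business days: 54 − 3 = 51.

51 business days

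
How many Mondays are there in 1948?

52

Jan 1, 1948 is a Thursday.
The range spans 366 days (inclusive of both endpoints).
366 = 7 × 52 + 2, so there are 52 full weeks plus 2 extra days.
Each full week contributes one Monday: 52 so far.
The 2 extra days are Thu, Fri — none qualify.
Total: 52 + 0 = 52.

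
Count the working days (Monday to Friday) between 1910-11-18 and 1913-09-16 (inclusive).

1910-11-18 is a Friday.
The range spans 1034 days (inclusive of both endpoints).
1034 = 7 × 147 + 5, so there are 147 full weeks plus 5 extra days.
Each full week contributes 5 weekdays (Mon–Fri): 147 × 5 = 735.
The 5 extra days are Friday, Saturday, Sunday, Monday, Tuesday — 3 of them qualify.
Total: 735 + 3 = 738.

738 weekdays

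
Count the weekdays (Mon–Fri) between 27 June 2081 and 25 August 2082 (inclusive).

303 weekdays

27 June 2081 is a Friday.
That's 425 days from start to end, counting both.
425 = 7 × 60 + 5, so there are 60 full weeks plus 5 extra days.
Each full week contributes 5 weekdays (Mon–Fri): 60 × 5 = 300.
The 5 extra days are Friday, Saturday, Sunday, Monday, Tuesday — 3 of them qualify.
Total: 300 + 3 = 303.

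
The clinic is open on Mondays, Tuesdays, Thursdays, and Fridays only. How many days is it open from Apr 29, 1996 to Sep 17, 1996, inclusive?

Apr 29, 1996 is a Monday.
That's 142 days from start to end, counting both.
142 = 7 × 20 + 2, so there are 20 full weeks plus 2 extra days.
Each full week contributes 4 days from the set (Mon, Tue, Thu, Fri): 20 × 4 = 80.
The 2 extra days are Mon, Tue — 2 of them qualify.
Total: 80 + 2 = 82.

82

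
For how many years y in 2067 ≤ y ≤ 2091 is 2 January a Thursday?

Day of week of January 2 in each year:
2067: Sun, 2068: Mon, 2069: Wed, 2070: Thu ✓, 2071: Fri, 2072: Sat, 2073: Mon, 2074: Tue, 2075: Wed, 2076: Thu ✓, 2077: Sat, 2078: Sun, 2079: Mon, 2080: Tue, 2081: Thu ✓, 2082: Fri, 2083: Sat, 2084: Sun, 2085: Tue, 2086: Wed, 2087: Thu ✓, 2088: Fri, 2089: Sun, 2090: Mon, 2091: Tue
Thursdays: 2070, 2076, 2081, 2087.

4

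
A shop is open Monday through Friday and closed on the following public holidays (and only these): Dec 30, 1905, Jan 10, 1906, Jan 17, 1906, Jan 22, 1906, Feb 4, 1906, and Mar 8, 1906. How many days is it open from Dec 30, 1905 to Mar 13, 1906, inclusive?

48 business days

Dec 30, 1905 is a Saturday.
From Dec 30, 1905 to Mar 13, 1906 is 74 days inclusive.
74 = 7 × 10 + 4, so there are 10 full weeks plus 4 extra days.
Each full week contributes 5 weekdays (Mon–Fri): 10 × 5 = 50.
The 4 extra days are Sat, Sun, Mon, Tue — 2 of them qualify.
Total: 50 + 2 = 52.
Holidays: Dec 30, 1905 (Sat); Jan 10, 1906 (Wed); Jan 17, 1906 (Wed); Jan 22, 1906 (Mon); Feb 4, 1906 (Sun); Mar 8, 1906 (Thu).
4 of the 6 holidays fall on weekdays; the rest are weekends and were already excluded.
Business days: 52 − 4 = 48.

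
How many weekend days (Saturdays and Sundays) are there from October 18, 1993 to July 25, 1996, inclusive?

October 18, 1993 is a Monday.
That's 1012 days from start to end, counting both.
1012 = 7 × 144 + 4, so there are 144 full weeks plus 4 extra days.
Each full week contributes 2 weekend days (Sat, Sun): 144 × 2 = 288.
The 4 extra days are Monday, Tuesday, Wednesday, Thursday — none qualify.
Total: 288 + 0 = 288.

288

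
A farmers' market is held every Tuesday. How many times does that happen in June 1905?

1905-06-01 is a Thursday.
That's 30 days from start to end, counting both.
30 = 7 × 4 + 2, so there are 4 full weeks plus 2 extra days.
Each full week contributes one Tuesday: 4 so far.
The 2 extra days are Thursday, Friday — none qualify.
Total: 4 + 0 = 4.

4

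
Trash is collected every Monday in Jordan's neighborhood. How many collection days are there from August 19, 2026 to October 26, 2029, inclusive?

August 19, 2026 is a Wednesday.
That's 1165 days from start to end, counting both.
1165 = 7 × 166 + 3, so there are 166 full weeks plus 3 extra days.
Each full week contributes one Monday: 166 so far.
The 3 extra days are Wed, Thu, Fri — none qualify.
Total: 166 + 0 = 166.

166 Mondays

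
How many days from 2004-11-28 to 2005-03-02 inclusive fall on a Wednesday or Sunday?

2004-11-28 is a Sunday.
That's 95 days from start to end, counting both.
95 = 7 × 13 + 4, so there are 13 full weeks plus 4 extra days.
Each full week contributes 2 days from the set (Wed, Sun): 13 × 2 = 26.
The 4 extra days are Sun, Mon, Tue, Wed — 2 of them qualify.
Total: 26 + 2 = 28.

28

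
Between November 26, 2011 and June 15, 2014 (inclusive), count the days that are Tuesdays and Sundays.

November 26, 2011 is a Saturday.
That's 933 days from start to end, counting both.
933 = 7 × 133 + 2, so there are 133 full weeks plus 2 extra days.
Each full week contributes 2 days from the set (Tue, Sun): 133 × 2 = 266.
The 2 extra days are Saturday, Sunday — 1 of them qualifies.
Total: 266 + 1 = 267.

267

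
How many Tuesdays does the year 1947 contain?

52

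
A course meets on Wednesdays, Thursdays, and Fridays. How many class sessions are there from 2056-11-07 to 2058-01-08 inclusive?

183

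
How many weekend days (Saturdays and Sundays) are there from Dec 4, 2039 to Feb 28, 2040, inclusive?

25

Dec 4, 2039 is a Sunday.
From Dec 4, 2039 to Feb 28, 2040 is 87 days inclusive.
87 = 7 × 12 + 3, so there are 12 full weeks plus 3 extra days.
Each full week contributes 2 weekend days (Sat, Sun): 12 × 2 = 24.
The 3 extra days are Sun, Mon, Tue — 1 of them qualifies.
Total: 24 + 1 = 25.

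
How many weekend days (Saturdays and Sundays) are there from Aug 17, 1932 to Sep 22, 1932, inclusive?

10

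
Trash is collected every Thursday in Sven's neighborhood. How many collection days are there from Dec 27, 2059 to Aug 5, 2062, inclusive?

Dec 27, 2059 is a Saturday.
That's 953 days from start to end, counting both.
953 = 7 × 136 + 1, so there are 136 full weeks plus 1 extra day.
Each full week contributes one Thursday: 136 so far.
The 1 extra day is Saturday — none qualify.
Total: 136 + 0 = 136.

136 Thursdays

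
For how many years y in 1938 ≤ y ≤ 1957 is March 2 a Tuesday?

Day of week of March 2 in each year:
1938: Wed, 1939: Thu, 1940: Sat, 1941: Sun, 1942: Mon, 1943: Tue ✓, 1944: Thu, 1945: Fri, 1946: Sat, 1947: Sun, 1948: Tue ✓, 1949: Wed, 1950: Thu, 1951: Fri, 1952: Sun, 1953: Mon, 1954: Tue ✓, 1955: Wed, 1956: Fri, 1957: Sat
Tuesdays: 1943, 1948, 1954.

3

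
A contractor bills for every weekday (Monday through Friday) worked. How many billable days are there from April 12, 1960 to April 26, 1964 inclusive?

April 12, 1960 is a Tuesday.
From April 12, 1960 to April 26, 1964 is 1476 days inclusive.
1476 = 7 × 210 + 6, so there are 210 full weeks plus 6 extra days.
Each full week contributes 5 weekdays (Mon–Fri): 210 × 5 = 1050.
The 6 extra days are Tue, Wed, Thu, Fri, Sat, Sun — 4 of them qualify.
Total: 1050 + 4 = 1054.

1054 weekdays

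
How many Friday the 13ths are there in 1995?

The 13th falls on a Friday when the month's 13th has weekday Fri.
Jan 13 is Fri ✓; Feb 13 is Mon; Mar 13 is Mon; Apr 13 is Thu; May 13 is Sat; Jun 13 is Tue; Jul 13 is Thu; Aug 13 is Sun; Sep 13 is Wed; Oct 13 is Fri ✓; Nov 13 is Mon; Dec 13 is Wed.
Friday the 13ths: Jan, Oct.

2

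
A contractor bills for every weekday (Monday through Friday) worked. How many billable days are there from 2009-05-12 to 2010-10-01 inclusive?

364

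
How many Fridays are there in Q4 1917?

13

Oct 1, 1917 is a Monday.
That's 92 days from start to end, counting both.
92 = 7 × 13 + 1, so there are 13 full weeks plus 1 extra day.
Each full week contributes one Friday: 13 so far.
The 1 extra day is Mon — none qualify.
Total: 13 + 0 = 13.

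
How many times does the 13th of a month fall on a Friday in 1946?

The 13th falls on a Friday when the month's 13th has weekday Fri.
Jan 13 is Sun; Feb 13 is Wed; Mar 13 is Wed; Apr 13 is Sat; May 13 is Mon; Jun 13 is Thu; Jul 13 is Sat; Aug 13 is Tue; Sep 13 is Fri ✓; Oct 13 is Sun; Nov 13 is Wed; Dec 13 is Fri ✓.
Friday the 13ths: Sep, Dec.

2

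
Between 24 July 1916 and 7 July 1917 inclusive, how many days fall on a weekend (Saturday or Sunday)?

99

24 July 1916 is a Monday.
From 24 July 1916 to 7 July 1917 is 349 days inclusive.
349 = 7 × 49 + 6, so there are 49 full weeks plus 6 extra days.
Each full week contributes 2 weekend days (Sat, Sun): 49 × 2 = 98.
The 6 extra days are Mon, Tue, Wed, Thu, Fri, Sat — 1 of them qualifies.
Total: 98 + 1 = 99.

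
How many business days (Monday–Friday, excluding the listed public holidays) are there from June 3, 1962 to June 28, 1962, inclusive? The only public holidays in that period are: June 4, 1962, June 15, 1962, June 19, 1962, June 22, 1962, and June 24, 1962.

June 3, 1962 is a Sunday.
That's 26 days from start to end, counting both.
26 = 7 × 3 + 5, so there are 3 full weeks plus 5 extra days.
Each full week contributes 5 weekdays (Mon–Fri): 3 × 5 = 15.
The 5 extra days are Sunday, Monday, Tuesday, Wednesday, Thursday — 4 of them qualify.
Total: 15 + 4 = 19.
Holidays: June 4, 1962 (Mon); June 15, 1962 (Fri); June 19, 1962 (Tue); June 22, 1962 (Fri); June 24, 1962 (Sun).
4 of the 5 holidays fall on weekdays; the rest are weekends and were already excluded.
Business days: 19 − 4 = 15.

15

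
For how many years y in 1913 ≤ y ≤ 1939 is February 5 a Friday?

Day of week of February 5 in each year:
1913: Wed, 1914: Thu, 1915: Fri ✓, 1916: Sat, 1917: Mon, 1918: Tue, 1919: Wed, 1920: Thu, 1921: Sat, 1922: Sun, 1923: Mon, 1924: Tue, 1925: Thu, 1926: Fri ✓, 1927: Sat, 1928: Sun, 1929: Tue, 1930: Wed, 1931: Thu, 1932: Fri ✓, 1933: Sun, 1934: Mon, 1935: Tue, 1936: Wed, 1937: Fri ✓, 1938: Sat, 1939: Sun
Fridays: 1915, 1926, 1932, 1937.

4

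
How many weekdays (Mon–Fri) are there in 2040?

Jan 1, 2040 is a Sunday.
From Jan 1, 2040 to Dec 31, 2040 is 366 days inclusive.
366 = 7 × 52 + 2, so there are 52 full weeks plus 2 extra days.
Each full week contributes 5 weekdays (Mon–Fri): 52 × 5 = 260.
The 2 extra days are Sunday, Monday — 1 of them qualifies.
Total: 260 + 1 = 261.

261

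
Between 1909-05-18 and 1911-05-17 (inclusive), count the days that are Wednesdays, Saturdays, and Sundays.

1909-05-18 is a Tuesday.
The range spans 730 days (inclusive of both endpoints).
730 = 7 × 104 + 2, so there are 104 full weeks plus 2 extra days.
Each full week contributes 3 days from the set (Wed, Sat, Sun): 104 × 3 = 312.
The 2 extra days are Tue, Wed — 1 of them qualifies.
Total: 312 + 1 = 313.

313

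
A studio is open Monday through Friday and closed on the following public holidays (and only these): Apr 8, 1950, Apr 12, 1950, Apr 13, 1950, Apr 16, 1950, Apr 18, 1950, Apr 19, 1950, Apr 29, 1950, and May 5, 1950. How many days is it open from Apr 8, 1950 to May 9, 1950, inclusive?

Apr 8, 1950 is a Saturday.
From Apr 8, 1950 to May 9, 1950 is 32 days inclusive.
32 = 7 × 4 + 4, so there are 4 full weeks plus 4 extra days.
Each full week contributes 5 weekdays (Mon–Fri): 4 × 5 = 20.
The 4 extra days are Saturday, Sunday, Monday, Tuesday — 2 of them qualify.
Total: 20 + 2 = 22.
Holidays: Apr 8, 1950 (Sat); Apr 12, 1950 (Wed); Apr 13, 1950 (Thu); Apr 16, 1950 (Sun); Apr 18, 1950 (Tue); Apr 19, 1950 (Wed); Apr 29, 1950 (Sat); May 5, 1950 (Fri).
5 of the 8 holidays fall on weekdays; the rest are weekends and were already excluded.
Business days: 22 − 5 = 17.

17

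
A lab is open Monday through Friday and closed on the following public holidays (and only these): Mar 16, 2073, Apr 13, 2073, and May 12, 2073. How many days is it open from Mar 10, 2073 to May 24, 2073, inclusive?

51

Mar 10, 2073 is a Friday.
From Mar 10, 2073 to May 24, 2073 is 76 days inclusive.
76 = 7 × 10 + 6, so there are 10 full weeks plus 6 extra days.
Each full week contributes 5 weekdays (Mon–Fri): 10 × 5 = 50.
The 6 extra days are Friday, Saturday, Sunday, Monday, Tuesday, Wednesday — 4 of them qualify.
Total: 50 + 4 = 54.
Holidays: Mar 16, 2073 (Thu); Apr 13, 2073 (Thu); May 12, 2073 (Fri).
All 3 holidays fall on weekdays, so subtract 3.
Business days: 54 − 3 = 51.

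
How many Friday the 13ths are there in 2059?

The 13th falls on a Friday when the month's 13th has weekday Fri.
Jan 13 is Mon; Feb 13 is Thu; Mar 13 is Thu; Apr 13 is Sun; May 13 is Tue; Jun 13 is Fri ✓; Jul 13 is Sun; Aug 13 is Wed; Sep 13 is Sat; Oct 13 is Mon; Nov 13 is Thu; Dec 13 is Sat.
Friday the 13ths: Jun.

1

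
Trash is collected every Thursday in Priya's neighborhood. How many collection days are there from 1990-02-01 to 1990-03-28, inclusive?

8

1990-02-01 is a Thursday.
The range spans 56 days (inclusive of both endpoints).
56 = 7 × 8, so the span is exactly 8 full weeks.
Each full week contributes one Thursday: 8 so far.
Total: 8.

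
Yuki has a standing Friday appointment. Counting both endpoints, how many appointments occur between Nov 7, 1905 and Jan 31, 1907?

64

Nov 7, 1905 is a Tuesday.
That's 451 days from start to end, counting both.
451 = 7 × 64 + 3, so there are 64 full weeks plus 3 extra days.
Each full week contributes one Friday: 64 so far.
The 3 extra days are Tue, Wed, Thu — none qualify.
Total: 64 + 0 = 64.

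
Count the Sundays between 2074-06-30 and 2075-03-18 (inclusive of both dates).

2074-06-30 is a Saturday.
That's 262 days from start to end, counting both.
262 = 7 × 37 + 3, so there are 37 full weeks plus 3 extra days.
Each full week contributes one Sunday: 37 so far.
The 3 extra days are Sat, Sun, Mon — 1 of them qualifies.
Total: 37 + 1 = 38.

38 Sundays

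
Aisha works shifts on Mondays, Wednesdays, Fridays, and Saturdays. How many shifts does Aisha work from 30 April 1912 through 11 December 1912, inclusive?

129

30 April 1912 is a Tuesday.
The range spans 226 days (inclusive of both endpoints).
226 = 7 × 32 + 2, so there are 32 full weeks plus 2 extra days.
Each full week contributes 4 days from the set (Mon, Wed, Fri, Sat): 32 × 4 = 128.
The 2 extra days are Tue, Wed — 1 of them qualifies.
Total: 128 + 1 = 129.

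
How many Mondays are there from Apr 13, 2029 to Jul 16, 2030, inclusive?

Apr 13, 2029 is a Friday.
That's 460 days from start to end, counting both.
460 = 7 × 65 + 5, so there are 65 full weeks plus 5 extra days.
Each full week contributes one Monday: 65 so far.
The 5 extra days are Friday, Saturday, Sunday, Monday, Tuesday — 1 of them qualifies.
Total: 65 + 1 = 66.

66 Mondays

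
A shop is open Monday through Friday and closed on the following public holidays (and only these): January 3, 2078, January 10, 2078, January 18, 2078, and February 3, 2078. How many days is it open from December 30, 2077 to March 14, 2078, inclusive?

December 30, 2077 is a Thursday.
The range spans 75 days (inclusive of both endpoints).
75 = 7 × 10 + 5, so there are 10 full weeks plus 5 extra days.
Each full week contributes 5 weekdays (Mon–Fri): 10 × 5 = 50.
The 5 extra days are Thursday, Friday, Saturday, Sunday, Monday — 3 of them qualify.
Total: 50 + 3 = 53.
Holidays: January 3, 2078 (Mon); January 10, 2078 (Mon); January 18, 2078 (Tue); February 3, 2078 (Thu).
All 4 holidays fall on weekdays, so subtract 4.
Business days: 53 − 4 = 49.

49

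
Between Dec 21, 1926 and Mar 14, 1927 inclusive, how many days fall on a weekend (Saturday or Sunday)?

24

Dec 21, 1926 is a Tuesday.
That's 84 days from start to end, counting both.
84 = 7 × 12, so the span is exactly 12 full weeks.
Each full week contributes 2 weekend days (Sat, Sun): 12 × 2 = 24.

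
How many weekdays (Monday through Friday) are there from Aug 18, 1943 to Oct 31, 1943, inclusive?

53

Aug 18, 1943 is a Wednesday.
The range spans 75 days (inclusive of both endpoints).
75 = 7 × 10 + 5, so there are 10 full weeks plus 5 extra days.
Each full week contributes 5 weekdays (Mon–Fri): 10 × 5 = 50.
The 5 extra days are Wednesday, Thursday, Friday, Saturday, Sunday — 3 of them qualify.
Total: 50 + 3 = 53.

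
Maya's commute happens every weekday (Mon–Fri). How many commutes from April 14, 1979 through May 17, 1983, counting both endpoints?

April 14, 1979 is a Saturday.
That's 1495 days from start to end, counting both.
1495 = 7 × 213 + 4, so there are 213 full weeks plus 4 extra days.
Each full week contributes 5 weekdays (Mon–Fri): 213 × 5 = 1065.
The 4 extra days are Sat, Sun, Mon, Tue — 2 of them qualify.
Total: 1065 + 2 = 1067.

1067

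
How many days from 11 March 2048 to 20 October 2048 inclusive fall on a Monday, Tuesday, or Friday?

96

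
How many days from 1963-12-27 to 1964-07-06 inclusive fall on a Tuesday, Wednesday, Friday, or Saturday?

1963-12-27 is a Friday.
That's 193 days from start to end, counting both.
193 = 7 × 27 + 4, so there are 27 full weeks plus 4 extra days.
Each full week contributes 4 days from the set (Tue, Wed, Fri, Sat): 27 × 4 = 108.
The 4 extra days are Fri, Sat, Sun, Mon — 2 of them qualify.
Total: 108 + 2 = 110.

110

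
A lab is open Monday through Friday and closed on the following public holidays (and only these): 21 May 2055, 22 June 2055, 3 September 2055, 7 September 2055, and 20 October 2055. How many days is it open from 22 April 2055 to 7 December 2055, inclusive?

159

22 April 2055 is a Thursday.
The range spans 230 days (inclusive of both endpoints).
230 = 7 × 32 + 6, so there are 32 full weeks plus 6 extra days.
Each full week contributes 5 weekdays (Mon–Fri): 32 × 5 = 160.
The 6 extra days are Thursday, Friday, Saturday, Sunday, Monday, Tuesday — 4 of them qualify.
Total: 160 + 4 = 164.
Holidays: 21 May 2055 (Fri); 22 June 2055 (Tue); 3 September 2055 (Fri); 7 September 2055 (Tue); 20 October 2055 (Wed).
All 5 holidays fall on weekdays, so subtract 5.
Business days: 164 − 5 = 159.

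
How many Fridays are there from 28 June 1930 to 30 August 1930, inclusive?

28 June 1930 is a Saturday.
From 28 June 1930 to 30 August 1930 is 64 days inclusive.
64 = 7 × 9 + 1, so there are 9 full weeks plus 1 extra day.
Each full week contributes one Friday: 9 so far.
The 1 extra day is Saturday — none qualify.
Total: 9 + 0 = 9.

9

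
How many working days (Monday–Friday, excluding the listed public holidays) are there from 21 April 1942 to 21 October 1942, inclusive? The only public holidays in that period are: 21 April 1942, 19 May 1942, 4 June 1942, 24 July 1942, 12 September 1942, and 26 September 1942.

128 working days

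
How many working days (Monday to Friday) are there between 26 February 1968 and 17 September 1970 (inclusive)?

669

26 February 1968 is a Monday.
The range spans 935 days (inclusive of both endpoints).
935 = 7 × 133 + 4, so there are 133 full weeks plus 4 extra days.
Each full week contributes 5 weekdays (Mon–Fri): 133 × 5 = 665.
The 4 extra days are Mon, Tue, Wed, Thu — 4 of them qualify.
Total: 665 + 4 = 669.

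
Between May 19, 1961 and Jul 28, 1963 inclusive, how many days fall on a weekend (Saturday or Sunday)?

May 19, 1961 is a Friday.
From May 19, 1961 to Jul 28, 1963 is 801 days inclusive.
801 = 7 × 114 + 3, so there are 114 full weeks plus 3 extra days.
Each full week contributes 2 weekend days (Sat, Sun): 114 × 2 = 228.
The 3 extra days are Fri, Sat, Sun — 2 of them qualify.
Total: 228 + 2 = 230.

230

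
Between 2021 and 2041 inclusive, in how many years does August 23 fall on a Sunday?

2

Day of week of August 23 in each year:
2021: Mon, 2022: Tue, 2023: Wed, 2024: Fri, 2025: Sat, 2026: Sun ✓, 2027: Mon, 2028: Wed, 2029: Thu, 2030: Fri, 2031: Sat, 2032: Mon, 2033: Tue, 2034: Wed, 2035: Thu, 2036: Sat, 2037: Sun ✓, 2038: Mon, 2039: Tue, 2040: Thu, 2041: Fri
Sundays: 2026, 2037.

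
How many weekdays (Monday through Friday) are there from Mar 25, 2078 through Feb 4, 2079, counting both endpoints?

226

Mar 25, 2078 is a Friday.
That's 317 days from start to end, counting both.
317 = 7 × 45 + 2, so there are 45 full weeks plus 2 extra days.
Each full week contributes 5 weekdays (Mon–Fri): 45 × 5 = 225.
The 2 extra days are Friday, Saturday — 1 of them qualifies.
Total: 225 + 1 = 226.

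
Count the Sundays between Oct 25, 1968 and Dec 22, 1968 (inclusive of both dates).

Oct 25, 1968 is a Friday.
That's 59 days from start to end, counting both.
59 = 7 × 8 + 3, so there are 8 full weeks plus 3 extra days.
Each full week contributes one Sunday: 8 so far.
The 3 extra days are Friday, Saturday, Sunday — 1 of them qualifies.
Total: 8 + 1 = 9.

9 Sundays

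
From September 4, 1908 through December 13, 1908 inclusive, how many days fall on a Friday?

September 4, 1908 is a Friday.
That's 101 days from start to end, counting both.
101 = 7 × 14 + 3, so there are 14 full weeks plus 3 extra days.
Each full week contributes one Friday: 14 so far.
The 3 extra days are Friday, Saturday, Sunday — 1 of them qualifies.
Total: 14 + 1 = 15.

15 Fridays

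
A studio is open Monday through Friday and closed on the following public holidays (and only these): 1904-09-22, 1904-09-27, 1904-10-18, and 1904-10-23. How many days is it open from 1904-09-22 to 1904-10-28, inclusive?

1904-09-22 is a Thursday.
From 1904-09-22 to 1904-10-28 is 37 days inclusive.
37 = 7 × 5 + 2, so there are 5 full weeks plus 2 extra days.
Each full week contributes 5 weekdays (Mon–Fri): 5 × 5 = 25.
The 2 extra days are Thu, Fri — 2 of them qualify.
Total: 25 + 2 = 27.
Holidays: 1904-09-22 (Thu); 1904-09-27 (Tue); 1904-10-18 (Tue); 1904-10-23 (Sun).
3 of the 4 holidays fall on weekdays; the rest are weekends and were already excluded.
Business days: 27 − 3 = 24.

24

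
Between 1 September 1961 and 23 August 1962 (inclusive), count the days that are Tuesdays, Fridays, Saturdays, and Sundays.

1 September 1961 is a Friday.
That's 357 days from start to end, counting both.
357 = 7 × 51, so the span is exactly 51 full weeks.
Each full week contributes 4 days from the set (Tue, Fri, Sat, Sun): 51 × 4 = 204.
Total: 204.

204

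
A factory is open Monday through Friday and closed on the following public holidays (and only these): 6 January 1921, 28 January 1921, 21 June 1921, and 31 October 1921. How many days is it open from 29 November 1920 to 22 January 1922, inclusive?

29 November 1920 is a Monday.
The range spans 420 days (inclusive of both endpoints).
420 = 7 × 60, so the span is exactly 60 full weeks.
Each full week contributes 5 weekdays (Mon–Fri): 60 × 5 = 300.
Holidays: 6 January 1921 (Thu); 28 January 1921 (Fri); 21 June 1921 (Tue); 31 October 1921 (Mon).
All 4 holidays fall on weekdays, so subtract 4.
Business days: 300 − 4 = 296.

296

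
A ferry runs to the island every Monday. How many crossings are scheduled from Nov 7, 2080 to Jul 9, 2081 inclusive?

Nov 7, 2080 is a Thursday.
From Nov 7, 2080 to Jul 9, 2081 is 245 days inclusive.
245 = 7 × 35, so the span is exactly 35 full weeks.
Each full week contributes one Monday: 35 so far.
Total: 35.

35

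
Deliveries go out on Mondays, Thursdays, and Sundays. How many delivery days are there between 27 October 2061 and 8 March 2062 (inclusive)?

57

27 October 2061 is a Thursday.
That's 133 days from start to end, counting both.
133 = 7 × 19, so the span is exactly 19 full weeks.
Each full week contributes 3 days from the set (Mon, Thu, Sun): 19 × 3 = 57.
Total: 57.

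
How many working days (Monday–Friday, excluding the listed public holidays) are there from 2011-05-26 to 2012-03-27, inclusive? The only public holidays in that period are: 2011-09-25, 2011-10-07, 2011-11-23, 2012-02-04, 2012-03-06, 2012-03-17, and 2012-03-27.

215

2011-05-26 is a Thursday.
The range spans 307 days (inclusive of both endpoints).
307 = 7 × 43 + 6, so there are 43 full weeks plus 6 extra days.
Each full week contributes 5 weekdays (Mon–Fri): 43 × 5 = 215.
The 6 extra days are Thu, Fri, Sat, Sun, Mon, Tue — 4 of them qualify.
Total: 215 + 4 = 219.
Holidays: 2011-09-25 (Sun); 2011-10-07 (Fri); 2011-11-23 (Wed); 2012-02-04 (Sat); 2012-03-06 (Tue); 2012-03-17 (Sat); 2012-03-27 (Tue).
4 of the 7 holidays fall on weekdays; the rest are weekends and were already excluded.
Business days: 219 − 4 = 215.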